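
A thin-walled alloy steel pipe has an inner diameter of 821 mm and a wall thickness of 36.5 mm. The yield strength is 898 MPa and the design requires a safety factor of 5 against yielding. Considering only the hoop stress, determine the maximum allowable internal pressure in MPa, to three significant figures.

p_allow = 16.0 MPa

σ_allow = 898/5 = 179.6 MPa.
σ_h = pD/(2t) → p_allow = 2σ_allow t/D = 2×179.6×36.5/821 = 15.97 MPa.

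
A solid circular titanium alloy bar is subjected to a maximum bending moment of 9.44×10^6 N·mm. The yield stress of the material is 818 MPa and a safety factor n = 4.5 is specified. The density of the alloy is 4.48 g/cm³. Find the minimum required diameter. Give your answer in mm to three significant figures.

σ_allow = 818/4.5 = 181.8 MPa.
For a solid circular section σ = 32M/(πd³), so d³ = 32M/(π σ_allow) = 32×9440000/(π×181.8) = 529000 mm³.
d = 80.87 mm.

d = 80.9 mm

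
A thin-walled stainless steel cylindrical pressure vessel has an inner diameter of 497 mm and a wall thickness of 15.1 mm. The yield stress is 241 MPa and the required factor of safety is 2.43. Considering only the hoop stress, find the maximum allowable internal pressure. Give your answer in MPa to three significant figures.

σ_allow = 241/2.43 = 99.18 MPa.
σ_h = pD/(2t) → p_allow = 2σ_allow t/D = 2×99.18×15.1/497 = 6.026 MPa.

p_allow = 6.03 MPa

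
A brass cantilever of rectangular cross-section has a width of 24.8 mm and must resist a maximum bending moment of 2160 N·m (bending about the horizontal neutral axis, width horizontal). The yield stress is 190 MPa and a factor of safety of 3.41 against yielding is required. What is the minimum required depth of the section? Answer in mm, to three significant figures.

σ_allow = 190/3.41 = 55.72 MPa.
For a rectangular section σ = 6M/(bh²), so h² = 6M/(b σ_allow) = 6×2160000/(24.8×55.72) = 9379 mm².
h = 96.84 mm.

h = 96.8 mm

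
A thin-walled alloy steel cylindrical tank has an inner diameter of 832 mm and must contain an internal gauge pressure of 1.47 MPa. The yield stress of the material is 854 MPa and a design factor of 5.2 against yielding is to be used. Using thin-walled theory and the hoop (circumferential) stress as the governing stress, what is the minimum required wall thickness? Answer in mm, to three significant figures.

σ_allow = 854/5.2 = 164.2 MPa.
Hoop stress σ_h = pD/(2t), so t = pD/(2σ_allow) = 1.47×832/(2×164.2) = 3.724 mm.

t = 3.72 mm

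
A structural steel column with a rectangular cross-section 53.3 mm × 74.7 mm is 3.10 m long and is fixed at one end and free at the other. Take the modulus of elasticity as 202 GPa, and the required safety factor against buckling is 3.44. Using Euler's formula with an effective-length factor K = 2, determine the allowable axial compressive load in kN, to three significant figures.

P_allow = 14.2 kN

Buckling occurs about the weak axis: I_min = h·b³/12 = 74.7×53.3³/12 = 942600 mm⁴ (b = 53.3 mm is the smaller dimension).
Effective length L_e = KL = 2×3.10 m = 6200 mm.
Euler critical load P_cr = π²EI/L_e² = π²×202000×942600/6200² = 48890 N.
P_allow = P_cr/n = 48890/3.44 = 14210 N.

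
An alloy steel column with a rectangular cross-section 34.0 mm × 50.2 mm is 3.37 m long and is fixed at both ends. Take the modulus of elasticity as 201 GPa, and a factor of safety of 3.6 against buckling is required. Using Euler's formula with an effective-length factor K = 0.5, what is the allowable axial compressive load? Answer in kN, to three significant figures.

Buckling occurs about the weak axis: I_min = h·b³/12 = 50.2×34.0³/12 = 164400 mm⁴ (b = 34.0 mm is the smaller dimension).
Effective length L_e = KL = 0.5×3.37 m = 1685 mm.
Euler critical load P_cr = π²EI/L_e² = π²×201000×164400/1685² = 114900 N.
P_allow = P_cr/n = 114900/3.6 = 31910 N.

P_allow = 31.9 kN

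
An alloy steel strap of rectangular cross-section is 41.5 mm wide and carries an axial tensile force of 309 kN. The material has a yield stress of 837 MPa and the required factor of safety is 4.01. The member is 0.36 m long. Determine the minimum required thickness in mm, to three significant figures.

t = 35.7 mm

σ_allow = 837/4.01 = 208.7 MPa.
Required area A = F/σ_allow = 309000/208.7 = 1480 mm².
t = A/w = 1480/41.5 = 35.67 mm.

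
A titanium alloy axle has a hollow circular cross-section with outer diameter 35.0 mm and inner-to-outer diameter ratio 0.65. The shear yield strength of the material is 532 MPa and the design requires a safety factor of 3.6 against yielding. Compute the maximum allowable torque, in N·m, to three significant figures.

T_allow = 1020 N·m

τ_allow = 532/3.6 = 147.8 MPa.
For a hollow shaft T_allow = τ_allow·πd_o³(1−k⁴)/16 with 1−k⁴ = 0.8215, so πd_o³(1−k⁴)/16 = 6916 mm³.
T_allow = 147.8×6916 = 1.022×10^6 N·mm = 1022 N·m.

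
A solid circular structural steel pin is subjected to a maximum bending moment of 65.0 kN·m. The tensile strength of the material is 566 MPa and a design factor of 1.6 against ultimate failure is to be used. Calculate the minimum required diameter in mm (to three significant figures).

σ_allow = 566/1.6 = 353.8 MPa.
For a solid circular section σ = 32M/(πd³), so d³ = 32M/(π σ_allow) = 32×6.5000×10^7/(π×353.8) = 1.872×10^6 mm³.
d = 123.2 mm.

d = 123 mm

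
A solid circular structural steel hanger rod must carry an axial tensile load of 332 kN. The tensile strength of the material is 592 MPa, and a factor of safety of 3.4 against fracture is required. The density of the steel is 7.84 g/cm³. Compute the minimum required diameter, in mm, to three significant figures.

d = 49.3 mm

Allowable stress σ_allow = 592/3.4 = 174.1 MPa.
Required area A = F/σ_allow = 332000/174.1 = 1907 mm².
A = πd²/4 → d = √(4A/π) = 49.27 mm.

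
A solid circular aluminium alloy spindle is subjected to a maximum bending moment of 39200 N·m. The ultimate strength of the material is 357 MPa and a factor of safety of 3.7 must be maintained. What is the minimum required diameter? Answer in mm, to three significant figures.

σ_allow = 357/3.7 = 96.49 MPa.
For a solid circular section σ = 32M/(πd³), so d³ = 32M/(π σ_allow) = 32×3.9200×10^7/(π×96.49) = 4.138×10^6 mm³.
d = 160.5 mm.

d = 161 mm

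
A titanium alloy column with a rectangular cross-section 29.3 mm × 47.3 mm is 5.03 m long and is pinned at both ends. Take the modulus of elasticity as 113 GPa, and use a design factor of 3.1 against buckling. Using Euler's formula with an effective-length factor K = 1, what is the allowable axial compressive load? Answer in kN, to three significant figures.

P_allow = 1.41 kN

Buckling occurs about the weak axis: I_min = h·b³/12 = 47.3×29.3³/12 = 99150 mm⁴ (b = 29.3 mm is the smaller dimension).
Effective length L_e = KL = 1×5.03 m = 5030 mm.
Euler critical load P_cr = π²EI/L_e² = π²×113000×99150/5030² = 4370 N.
P_allow = P_cr/n = 4370/3.1 = 1410 N.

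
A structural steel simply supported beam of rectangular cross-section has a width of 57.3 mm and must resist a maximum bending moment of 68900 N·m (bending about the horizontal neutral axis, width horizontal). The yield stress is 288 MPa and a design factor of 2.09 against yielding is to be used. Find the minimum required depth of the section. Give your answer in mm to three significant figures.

h = 229 mm

σ_allow = 288/2.09 = 137.8 MPa.
For a rectangular section σ = 6M/(bh²), so h² = 6M/(b σ_allow) = 6×6.8900×10^7/(57.3×137.8) = 52360 mm².
h = 228.8 mm.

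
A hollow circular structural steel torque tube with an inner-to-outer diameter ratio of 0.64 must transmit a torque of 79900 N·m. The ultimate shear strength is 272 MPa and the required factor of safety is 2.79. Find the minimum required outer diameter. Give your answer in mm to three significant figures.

d_o = 171 mm

τ_allow = 272/2.79 = 97.49 MPa.
For a hollow shaft τ = 16T/[πd_o³(1−k⁴)] with k = 0.64, so 1−k⁴ = 0.8322.
d_o³ = 16T/[π τ_allow (1−k⁴)] = 16×7.9900×10^7/(π×97.49×0.8322) = 5.015×10^6 mm³.
d_o = 171.2 mm.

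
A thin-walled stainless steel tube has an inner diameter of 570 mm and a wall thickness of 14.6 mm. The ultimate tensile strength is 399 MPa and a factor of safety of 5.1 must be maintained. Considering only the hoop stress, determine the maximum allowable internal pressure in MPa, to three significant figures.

p_allow = 4.01 MPa

σ_allow = 399/5.1 = 78.24 MPa.
σ_h = pD/(2t) → p_allow = 2σ_allow t/D = 2×78.24×14.6/570 = 4.008 MPa.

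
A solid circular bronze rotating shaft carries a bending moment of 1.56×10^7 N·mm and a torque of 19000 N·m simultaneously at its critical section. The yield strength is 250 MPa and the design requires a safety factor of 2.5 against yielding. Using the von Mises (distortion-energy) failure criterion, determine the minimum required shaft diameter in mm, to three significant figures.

d = 132 mm

σ_allow = σ_y/n = 250/2.5 = 100.0 MPa.
For a solid shaft σ_b = 32M/(πd³) and τ = 16T/(πd³), so the von Mises stress is σ' = (16/πd³)·√(4M²+3T²).
√(4M²+3T²) = √(4×(1.560×10^7)² + 3×(1.900×10^7)²) = 4.535×10^7 N·mm.
d³ = 16×4.535×10^7/(π×100.0) = 2.310×10^6 mm³.
d = 132.2 mm.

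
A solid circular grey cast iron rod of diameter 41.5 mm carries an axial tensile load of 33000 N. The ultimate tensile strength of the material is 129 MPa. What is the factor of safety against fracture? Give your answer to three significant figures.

A = πd²/4 = 1353 mm².
σ = F/A = 33000/1353 = 24.40 MPa.
n = 129/24.40 = 5.288.

n = 5.29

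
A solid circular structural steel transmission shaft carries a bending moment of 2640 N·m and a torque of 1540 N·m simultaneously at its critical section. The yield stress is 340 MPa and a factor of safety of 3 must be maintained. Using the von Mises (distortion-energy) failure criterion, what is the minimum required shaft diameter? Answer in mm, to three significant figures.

d = 64.3 mm

σ_allow = σ_y/n = 340/3 = 113.3 MPa.
For a solid shaft σ_b = 32M/(πd³) and τ = 16T/(πd³), so the von Mises stress is σ' = (16/πd³)·√(4M²+3T²).
√(4M²+3T²) = √(4×(2.640×10^6)² + 3×(1.540×10^6)²) = 5.916×10^6 N·mm.
d³ = 16×5.916×10^6/(π×113.3) = 265800 mm³.
d = 64.30 mm.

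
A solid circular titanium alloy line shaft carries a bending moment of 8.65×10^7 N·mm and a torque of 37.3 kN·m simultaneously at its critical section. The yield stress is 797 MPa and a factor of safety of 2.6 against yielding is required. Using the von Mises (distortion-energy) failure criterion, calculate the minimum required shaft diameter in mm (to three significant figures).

σ_allow = σ_y/n = 797/2.6 = 306.5 MPa.
For a solid shaft σ_b = 32M/(πd³) and τ = 16T/(πd³), so the von Mises stress is σ' = (16/πd³)·√(4M²+3T²).
√(4M²+3T²) = √(4×(8.650×10^7)² + 3×(3.730×10^7)²) = 1.847×10^8 N·mm.
d³ = 16×1.847×10^8/(π×306.5) = 3.068×10^6 mm³.
d = 145.3 mm.

d = 145 mm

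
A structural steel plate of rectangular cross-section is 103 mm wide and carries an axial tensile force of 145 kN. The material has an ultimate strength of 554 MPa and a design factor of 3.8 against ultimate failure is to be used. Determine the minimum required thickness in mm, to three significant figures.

σ_allow = 554/3.8 = 145.8 MPa.
Required area A = F/σ_allow = 145000/145.8 = 994.6 mm².
t = A/w = 994.6/103 = 9.656 mm.

t = 9.66 mm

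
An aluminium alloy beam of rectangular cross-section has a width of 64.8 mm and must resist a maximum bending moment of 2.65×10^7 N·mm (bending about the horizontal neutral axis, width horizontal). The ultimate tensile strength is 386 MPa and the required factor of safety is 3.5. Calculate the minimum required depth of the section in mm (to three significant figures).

σ_allow = 386/3.5 = 110.3 MPa.
For a rectangular section σ = 6M/(bh²), so h² = 6M/(b σ_allow) = 6×2.6500×10^7/(64.8×110.3) = 22250 mm².
h = 149.2 mm.

h = 149 mm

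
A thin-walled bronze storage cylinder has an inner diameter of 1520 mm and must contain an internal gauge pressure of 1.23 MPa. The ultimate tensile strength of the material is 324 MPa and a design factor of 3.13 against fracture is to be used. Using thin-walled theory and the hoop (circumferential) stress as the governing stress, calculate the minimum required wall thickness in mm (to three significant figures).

σ_allow = 324/3.13 = 103.5 MPa.
Hoop stress σ_h = pD/(2t), so t = pD/(2σ_allow) = 1.23×1520/(2×103.5) = 9.031 mm.

t = 9.03 mm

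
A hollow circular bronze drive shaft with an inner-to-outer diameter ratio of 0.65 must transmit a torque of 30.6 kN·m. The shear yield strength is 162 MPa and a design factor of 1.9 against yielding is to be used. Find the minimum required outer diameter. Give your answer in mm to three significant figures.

τ_allow = 162/1.9 = 85.26 MPa.
For a hollow shaft τ = 16T/[πd_o³(1−k⁴)] with k = 0.65, so 1−k⁴ = 0.8215.
d_o³ = 16T/[π τ_allow (1−k⁴)] = 16×3.0600×10^7/(π×85.26×0.8215) = 2.225×10^6 mm³.
d_o = 130.5 mm.

d_o = 131 mm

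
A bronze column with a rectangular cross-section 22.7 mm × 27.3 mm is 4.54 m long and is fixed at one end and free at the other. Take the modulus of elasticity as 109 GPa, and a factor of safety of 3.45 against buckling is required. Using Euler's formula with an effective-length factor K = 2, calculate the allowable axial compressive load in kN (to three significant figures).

Buckling occurs about the weak axis: I_min = h·b³/12 = 27.3×22.7³/12 = 26610 mm⁴ (b = 22.7 mm is the smaller dimension).
Effective length L_e = KL = 2×4.54 m = 9080 mm.
Euler critical load P_cr = π²EI/L_e² = π²×109000×26610/9080² = 347.2 N.
P_allow = P_cr/n = 347.2/3.45 = 100.6 N.

P_allow = 0.101 kN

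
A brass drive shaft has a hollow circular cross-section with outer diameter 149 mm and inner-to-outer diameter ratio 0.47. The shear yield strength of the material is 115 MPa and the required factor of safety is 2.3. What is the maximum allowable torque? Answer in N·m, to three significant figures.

τ_allow = 115/2.3 = 50.00 MPa.
For a hollow shaft T_allow = τ_allow·πd_o³(1−k⁴)/16 with 1−k⁴ = 0.9512, so πd_o³(1−k⁴)/16 = 617800 mm³.
T_allow = 50.00×617800 = 3.089×10^7 N·mm = 30890 N·m.

T_allow = 30900 N·m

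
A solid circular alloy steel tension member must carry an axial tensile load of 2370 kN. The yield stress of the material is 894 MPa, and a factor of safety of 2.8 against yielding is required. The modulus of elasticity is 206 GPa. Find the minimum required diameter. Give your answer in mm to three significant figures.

d = 97.2 mm

Allowable stress σ_allow = 894/2.8 = 319.3 MPa.
Required area A = F/σ_allow = 2370000/319.3 = 7423 mm².
A = πd²/4 → d = √(4A/π) = 97.22 mm.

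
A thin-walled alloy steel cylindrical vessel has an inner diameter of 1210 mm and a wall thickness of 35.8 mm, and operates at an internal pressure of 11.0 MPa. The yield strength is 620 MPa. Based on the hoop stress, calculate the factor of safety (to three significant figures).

n = 3.34

σ_h = pD/(2t) = 11.0×1210/(2×35.8) = 185.9 MPa.
n = 620/185.9 = 3.335.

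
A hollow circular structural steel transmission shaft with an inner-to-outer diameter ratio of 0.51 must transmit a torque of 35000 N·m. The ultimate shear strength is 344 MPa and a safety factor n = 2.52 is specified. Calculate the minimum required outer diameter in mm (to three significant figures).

d_o = 112 mm

τ_allow = 344/2.52 = 136.5 MPa.
For a hollow shaft τ = 16T/[πd_o³(1−k⁴)] with k = 0.51, so 1−k⁴ = 0.9323.
d_o³ = 16T/[π τ_allow (1−k⁴)] = 16×3.5000×10^7/(π×136.5×0.9323) = 1.401×10^6 mm³.
d_o = 111.9 mm.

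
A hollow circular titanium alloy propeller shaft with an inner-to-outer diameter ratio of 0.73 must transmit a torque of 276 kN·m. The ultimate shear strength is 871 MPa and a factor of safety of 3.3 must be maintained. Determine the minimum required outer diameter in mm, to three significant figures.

d_o = 195 mm

τ_allow = 871/3.3 = 263.9 MPa.
For a hollow shaft τ = 16T/[πd_o³(1−k⁴)] with k = 0.73, so 1−k⁴ = 0.7160.
d_o³ = 16T/[π τ_allow (1−k⁴)] = 16×2.7600×10^8/(π×263.9×0.7160) = 7.438×10^6 mm³.
d_o = 195.2 mm.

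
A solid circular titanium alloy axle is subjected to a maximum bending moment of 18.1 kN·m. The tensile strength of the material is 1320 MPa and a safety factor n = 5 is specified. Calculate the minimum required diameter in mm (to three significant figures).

d = 88.7 mm

σ_allow = 1320/5 = 264.0 MPa.
For a solid circular section σ = 32M/(πd³), so d³ = 32M/(π σ_allow) = 32×1.8100×10^7/(π×264.0) = 698400 mm³.
d = 88.72 mm.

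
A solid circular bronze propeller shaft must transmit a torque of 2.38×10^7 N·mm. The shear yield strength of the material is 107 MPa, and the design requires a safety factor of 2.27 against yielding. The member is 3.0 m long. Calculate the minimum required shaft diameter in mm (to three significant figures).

Allowable shear stress τ_allow = 107/2.27 = 47.14 MPa.
For a solid shaft τ = 16T/(πd³), so d³ = 16T/(π τ_allow) = 16×2.3800×10^7/(π×47.14) = 2.572×10^6 mm³.
d = (2.572×10^6)^(1/3) = 137.0 mm.

d = 137 mm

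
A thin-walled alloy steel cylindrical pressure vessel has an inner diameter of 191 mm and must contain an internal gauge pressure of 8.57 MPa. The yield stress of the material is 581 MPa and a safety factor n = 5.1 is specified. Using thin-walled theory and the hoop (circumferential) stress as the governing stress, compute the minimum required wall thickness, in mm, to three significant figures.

σ_allow = 581/5.1 = 113.9 MPa.
Hoop stress σ_h = pD/(2t), so t = pD/(2σ_allow) = 8.57×191/(2×113.9) = 7.184 mm.

t = 7.18 mm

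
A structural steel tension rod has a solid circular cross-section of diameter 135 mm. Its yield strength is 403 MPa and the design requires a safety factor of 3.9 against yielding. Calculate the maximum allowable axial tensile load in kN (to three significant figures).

F_allow = 1480 kN

σ_allow = 403/3.9 = 103.3 MPa.
A = πd²/4 = π×135²/4 = 14310 mm².
F_allow = σ_allow × A = 103.3×14310 = 1.479×10^6 N.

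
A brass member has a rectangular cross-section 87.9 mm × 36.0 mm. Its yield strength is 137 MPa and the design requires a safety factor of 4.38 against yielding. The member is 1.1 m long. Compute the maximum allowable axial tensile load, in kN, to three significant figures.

σ_allow = 137/4.38 = 31.28 MPa.
A = 87.9×36.0 = 3164 mm².
F_allow = σ_allow × A = 31.28×3164 = 98980 N.

F_allow = 99.0 kN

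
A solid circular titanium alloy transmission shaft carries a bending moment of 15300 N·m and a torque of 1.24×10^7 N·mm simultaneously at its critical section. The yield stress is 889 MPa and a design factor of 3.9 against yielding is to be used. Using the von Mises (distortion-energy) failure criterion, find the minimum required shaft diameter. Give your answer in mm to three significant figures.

σ_allow = σ_y/n = 889/3.9 = 227.9 MPa.
For a solid shaft σ_b = 32M/(πd³) and τ = 16T/(πd³), so the von Mises stress is σ' = (16/πd³)·√(4M²+3T²).
√(4M²+3T²) = √(4×(1.530×10^7)² + 3×(1.240×10^7)²) = 3.739×10^7 N·mm.
d³ = 16×3.739×10^7/(π×227.9) = 835300 mm³.
d = 94.18 mm.

d = 94.2 mm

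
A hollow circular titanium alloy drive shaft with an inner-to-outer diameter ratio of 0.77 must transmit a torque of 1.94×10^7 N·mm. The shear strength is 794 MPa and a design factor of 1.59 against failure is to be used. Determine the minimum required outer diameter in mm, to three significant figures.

τ_allow = 794/1.59 = 499.4 MPa.
For a hollow shaft τ = 16T/[πd_o³(1−k⁴)] with k = 0.77, so 1−k⁴ = 0.6485.
d_o³ = 16T/[π τ_allow (1−k⁴)] = 16×1.9400×10^7/(π×499.4×0.6485) = 305100 mm³.
d_o = 67.32 mm.

d_o = 67.3 mm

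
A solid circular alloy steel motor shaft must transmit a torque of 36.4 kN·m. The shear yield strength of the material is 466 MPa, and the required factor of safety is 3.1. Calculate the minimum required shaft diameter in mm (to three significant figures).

d = 107 mm

Allowable shear stress τ_allow = 466/3.1 = 150.3 MPa.
For a solid shaft τ = 16T/(πd³), so d³ = 16T/(π τ_allow) = 16×3.6400×10^7/(π×150.3) = 1.233×10^6 mm³.
d = (1.233×10^6)^(1/3) = 107.2 mm.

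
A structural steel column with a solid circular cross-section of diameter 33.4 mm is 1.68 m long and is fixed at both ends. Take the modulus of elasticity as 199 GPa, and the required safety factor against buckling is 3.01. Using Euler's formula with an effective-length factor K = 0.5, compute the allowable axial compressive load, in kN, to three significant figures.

P_allow = 56.5 kN

I = πd⁴/64 = π×33.4⁴/64 = 61090 mm⁴.
Effective length L_e = KL = 0.5×1.68 m = 840.0 mm.
Euler critical load P_cr = π²EI/L_e² = π²×199000×61090/840.0² = 170000 N.
P_allow = P_cr/n = 170000/3.01 = 56490 N.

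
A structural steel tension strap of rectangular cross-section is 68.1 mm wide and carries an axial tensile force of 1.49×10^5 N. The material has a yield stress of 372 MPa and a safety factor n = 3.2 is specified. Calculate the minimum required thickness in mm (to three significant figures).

σ_allow = 372/3.2 = 116.2 MPa.
Required area A = F/σ_allow = 149000/116.2 = 1282 mm².
t = A/w = 1282/68.1 = 18.82 mm.

t = 18.8 mm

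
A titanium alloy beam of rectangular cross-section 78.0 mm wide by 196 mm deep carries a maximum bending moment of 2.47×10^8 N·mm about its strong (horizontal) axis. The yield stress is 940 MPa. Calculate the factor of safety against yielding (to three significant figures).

Section modulus S = bh²/6 = 78.0×196²/6 = 499400 mm³.
σ = M/S = 2.4700×10^8/499400 = 494.6 MPa.
n = 940/494.6 = 1.901.

n = 1.90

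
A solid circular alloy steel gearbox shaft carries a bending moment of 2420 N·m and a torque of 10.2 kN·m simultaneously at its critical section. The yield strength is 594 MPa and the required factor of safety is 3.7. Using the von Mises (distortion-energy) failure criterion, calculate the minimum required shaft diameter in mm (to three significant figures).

σ_allow = σ_y/n = 594/3.7 = 160.5 MPa.
For a solid shaft σ_b = 32M/(πd³) and τ = 16T/(πd³), so the von Mises stress is σ' = (16/πd³)·√(4M²+3T²).
√(4M²+3T²) = √(4×(2.420×10^6)² + 3×(1.020×10^7)²) = 1.832×10^7 N·mm.
d³ = 16×1.832×10^7/(π×160.5) = 581100 mm³.
d = 83.45 mm.

d = 83.4 mm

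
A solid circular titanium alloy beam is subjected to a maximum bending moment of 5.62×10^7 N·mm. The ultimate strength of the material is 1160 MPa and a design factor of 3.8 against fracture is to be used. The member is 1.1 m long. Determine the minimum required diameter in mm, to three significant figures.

d = 123 mm

σ_allow = 1160/3.8 = 305.3 MPa.
For a solid circular section σ = 32M/(πd³), so d³ = 32M/(π σ_allow) = 32×5.6200×10^7/(π×305.3) = 1.875×10^6 mm³.
d = 123.3 mm.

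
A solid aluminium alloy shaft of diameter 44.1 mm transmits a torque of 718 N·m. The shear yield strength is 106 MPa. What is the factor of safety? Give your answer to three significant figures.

τ = 16T/(πd³) = 16×718000/(π×44.1³) = 42.64 MPa.
n = τ_limit/τ = 106/42.64 = 2.486.

n = 2.49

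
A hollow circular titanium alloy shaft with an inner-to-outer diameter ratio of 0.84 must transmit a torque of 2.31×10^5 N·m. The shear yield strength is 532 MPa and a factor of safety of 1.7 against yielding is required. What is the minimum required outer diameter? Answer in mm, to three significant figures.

τ_allow = 532/1.7 = 312.9 MPa.
For a hollow shaft τ = 16T/[πd_o³(1−k⁴)] with k = 0.84, so 1−k⁴ = 0.5021.
d_o³ = 16T/[π τ_allow (1−k⁴)] = 16×2.3100×10^8/(π×312.9×0.5021) = 7.487×10^6 mm³.
d_o = 195.6 mm.

d_o = 196 mm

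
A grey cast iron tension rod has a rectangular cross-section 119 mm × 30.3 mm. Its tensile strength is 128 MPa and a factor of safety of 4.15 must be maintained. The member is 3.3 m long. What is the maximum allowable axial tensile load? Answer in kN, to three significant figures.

σ_allow = 128/4.15 = 30.84 MPa.
A = 119×30.3 = 3606 mm².
F_allow = σ_allow × A = 30.84×3606 = 111200 N.

F_allow = 111 kN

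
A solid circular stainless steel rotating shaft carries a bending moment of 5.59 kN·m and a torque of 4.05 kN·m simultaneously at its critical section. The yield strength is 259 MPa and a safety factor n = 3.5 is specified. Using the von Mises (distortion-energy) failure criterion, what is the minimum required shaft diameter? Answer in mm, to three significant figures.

d = 96.8 mm

σ_allow = σ_y/n = 259/3.5 = 74.00 MPa.
For a solid shaft σ_b = 32M/(πd³) and τ = 16T/(πd³), so the von Mises stress is σ' = (16/πd³)·√(4M²+3T²).
√(4M²+3T²) = √(4×(5.590×10^6)² + 3×(4.050×10^6)²) = 1.320×10^7 N·mm.
d³ = 16×1.320×10^7/(π×74.00) = 908400 mm³.
d = 96.85 mm.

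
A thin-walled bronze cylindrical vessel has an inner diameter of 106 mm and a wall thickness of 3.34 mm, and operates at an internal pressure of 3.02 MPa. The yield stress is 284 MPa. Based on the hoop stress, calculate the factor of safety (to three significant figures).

σ_h = pD/(2t) = 3.02×106/(2×3.34) = 47.92 MPa.
n = 284/47.92 = 5.926.

n = 5.93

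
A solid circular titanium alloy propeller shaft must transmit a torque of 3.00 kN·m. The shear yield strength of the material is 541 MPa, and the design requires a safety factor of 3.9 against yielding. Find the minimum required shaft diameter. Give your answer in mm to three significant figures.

d = 47.9 mm

Allowable shear stress τ_allow = 541/3.9 = 138.7 MPa.
For a solid shaft τ = 16T/(πd³), so d³ = 16T/(π τ_allow) = 16×3000000/(π×138.7) = 110100 mm³.
d = (110100)^(1/3) = 47.94 mm.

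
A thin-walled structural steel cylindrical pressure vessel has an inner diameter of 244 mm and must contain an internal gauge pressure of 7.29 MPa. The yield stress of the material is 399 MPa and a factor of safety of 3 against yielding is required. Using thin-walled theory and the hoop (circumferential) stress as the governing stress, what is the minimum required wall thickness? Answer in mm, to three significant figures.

t = 6.69 mm

σ_allow = 399/3 = 133.0 MPa.
Hoop stress σ_h = pD/(2t), so t = pD/(2σ_allow) = 7.29×244/(2×133.0) = 6.687 mm.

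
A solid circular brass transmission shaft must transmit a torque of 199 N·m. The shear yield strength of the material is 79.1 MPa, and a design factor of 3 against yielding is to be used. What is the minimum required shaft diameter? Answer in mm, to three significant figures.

Allowable shear stress τ_allow = 79.1/3 = 26.37 MPa.
For a solid shaft τ = 16T/(πd³), so d³ = 16T/(π τ_allow) = 16×199000/(π×26.37) = 38440 mm³.
d = (38440)^(1/3) = 33.75 mm.

d = 33.7 mm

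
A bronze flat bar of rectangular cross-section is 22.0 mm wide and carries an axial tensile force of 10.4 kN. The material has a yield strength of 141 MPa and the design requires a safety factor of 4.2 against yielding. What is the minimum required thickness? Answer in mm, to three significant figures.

σ_allow = 141/4.2 = 33.57 MPa.
Required area A = F/σ_allow = 10400/33.57 = 309.8 mm².
t = A/w = 309.8/22.0 = 14.08 mm.

t = 14.1 mm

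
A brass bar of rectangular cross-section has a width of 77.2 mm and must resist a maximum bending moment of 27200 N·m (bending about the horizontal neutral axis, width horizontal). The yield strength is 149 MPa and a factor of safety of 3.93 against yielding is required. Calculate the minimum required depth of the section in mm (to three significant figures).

h = 236 mm

σ_allow = 149/3.93 = 37.91 MPa.
For a rectangular section σ = 6M/(bh²), so h² = 6M/(b σ_allow) = 6×2.7200×10^7/(77.2×37.91) = 55760 mm².
h = 236.1 mm.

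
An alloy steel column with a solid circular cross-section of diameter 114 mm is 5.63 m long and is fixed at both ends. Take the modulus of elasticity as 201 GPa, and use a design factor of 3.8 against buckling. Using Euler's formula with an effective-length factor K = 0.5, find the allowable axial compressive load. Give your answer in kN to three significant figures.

I = πd⁴/64 = π×114⁴/64 = 8.291×10^6 mm⁴.
Effective length L_e = KL = 0.5×5.63 m = 2815 mm.
Euler critical load P_cr = π²EI/L_e² = π²×201000×8.291×10^6/2815² = 2.076×10^6 N.
P_allow = P_cr/n = 2.076×10^6/3.8 = 546200 N.

P_allow = 546 kN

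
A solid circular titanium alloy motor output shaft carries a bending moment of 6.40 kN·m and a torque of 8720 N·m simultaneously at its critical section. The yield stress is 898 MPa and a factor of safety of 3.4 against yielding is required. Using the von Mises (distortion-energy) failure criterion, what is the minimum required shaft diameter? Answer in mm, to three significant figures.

σ_allow = σ_y/n = 898/3.4 = 264.1 MPa.
For a solid shaft σ_b = 32M/(πd³) and τ = 16T/(πd³), so the von Mises stress is σ' = (16/πd³)·√(4M²+3T²).
√(4M²+3T²) = √(4×(6.400×10^6)² + 3×(8.720×10^6)²) = 1.980×10^7 N·mm.
d³ = 16×1.980×10^7/(π×264.1) = 381800 mm³.
d = 72.54 mm.

d = 72.5 mm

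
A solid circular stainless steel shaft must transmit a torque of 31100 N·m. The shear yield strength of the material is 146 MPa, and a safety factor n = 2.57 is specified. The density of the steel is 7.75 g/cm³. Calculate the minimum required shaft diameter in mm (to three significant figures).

Allowable shear stress τ_allow = 146/2.57 = 56.81 MPa.
For a solid shaft τ = 16T/(πd³), so d³ = 16T/(π τ_allow) = 16×3.1100×10^7/(π×56.81) = 2.788×10^6 mm³.
d = (2.788×10^6)^(1/3) = 140.7 mm.

d = 141 mm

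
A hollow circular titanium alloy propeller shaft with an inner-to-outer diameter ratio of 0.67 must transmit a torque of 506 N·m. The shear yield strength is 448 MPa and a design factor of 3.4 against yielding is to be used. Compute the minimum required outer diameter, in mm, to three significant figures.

d_o = 29.0 mm

τ_allow = 448/3.4 = 131.8 MPa.
For a hollow shaft τ = 16T/[πd_o³(1−k⁴)] with k = 0.67, so 1−k⁴ = 0.7985.
d_o³ = 16T/[π τ_allow (1−k⁴)] = 16×506000/(π×131.8×0.7985) = 24490 mm³.
d_o = 29.04 mm.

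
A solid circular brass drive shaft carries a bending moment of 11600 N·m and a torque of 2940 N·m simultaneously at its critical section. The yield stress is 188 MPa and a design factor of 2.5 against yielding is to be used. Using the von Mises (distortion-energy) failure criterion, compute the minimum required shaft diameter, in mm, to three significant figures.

σ_allow = σ_y/n = 188/2.5 = 75.20 MPa.
For a solid shaft σ_b = 32M/(πd³) and τ = 16T/(πd³), so the von Mises stress is σ' = (16/πd³)·√(4M²+3T²).
√(4M²+3T²) = √(4×(1.160×10^7)² + 3×(2.940×10^6)²) = 2.375×10^7 N·mm.
d³ = 16×2.375×10^7/(π×75.20) = 1.609×10^6 mm³.
d = 117.2 mm.

d = 117 mm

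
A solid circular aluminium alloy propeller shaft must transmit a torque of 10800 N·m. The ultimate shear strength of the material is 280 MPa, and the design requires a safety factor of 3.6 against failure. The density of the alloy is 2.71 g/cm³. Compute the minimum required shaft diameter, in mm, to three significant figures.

Allowable shear stress τ_allow = 280/3.6 = 77.78 MPa.
For a solid shaft τ = 16T/(πd³), so d³ = 16T/(π τ_allow) = 16×1.0800×10^7/(π×77.78) = 707200 mm³.
d = (707200)^(1/3) = 89.09 mm.

d = 89.1 mm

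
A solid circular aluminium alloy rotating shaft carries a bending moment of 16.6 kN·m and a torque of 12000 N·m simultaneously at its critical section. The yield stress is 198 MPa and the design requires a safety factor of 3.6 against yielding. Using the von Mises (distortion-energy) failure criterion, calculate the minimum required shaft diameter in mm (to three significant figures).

d = 154 mm

σ_allow = σ_y/n = 198/3.6 = 55.00 MPa.
For a solid shaft σ_b = 32M/(πd³) and τ = 16T/(πd³), so the von Mises stress is σ' = (16/πd³)·√(4M²+3T²).
√(4M²+3T²) = √(4×(1.660×10^7)² + 3×(1.200×10^7)²) = 3.917×10^7 N·mm.
d³ = 16×3.917×10^7/(π×55.00) = 3.627×10^6 mm³.
d = 153.6 mm.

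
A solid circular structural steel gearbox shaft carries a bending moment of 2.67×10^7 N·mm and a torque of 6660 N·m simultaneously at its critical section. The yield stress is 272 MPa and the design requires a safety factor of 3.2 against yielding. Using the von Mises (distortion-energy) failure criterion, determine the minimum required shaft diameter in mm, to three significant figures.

d = 148 mm

σ_allow = σ_y/n = 272/3.2 = 85.00 MPa.
For a solid shaft σ_b = 32M/(πd³) and τ = 16T/(πd³), so the von Mises stress is σ' = (16/πd³)·√(4M²+3T²).
√(4M²+3T²) = √(4×(2.670×10^7)² + 3×(6.660×10^6)²) = 5.463×10^7 N·mm.
d³ = 16×5.463×10^7/(π×85.00) = 3.273×10^6 mm³.
d = 148.5 mm.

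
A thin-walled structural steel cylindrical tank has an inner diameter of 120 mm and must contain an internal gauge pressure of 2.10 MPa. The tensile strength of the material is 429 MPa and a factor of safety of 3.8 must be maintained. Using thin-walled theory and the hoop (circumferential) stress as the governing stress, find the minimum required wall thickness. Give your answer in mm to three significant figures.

t = 1.12 mm

σ_allow = 429/3.8 = 112.9 MPa.
Hoop stress σ_h = pD/(2t), so t = pD/(2σ_allow) = 2.10×120/(2×112.9) = 1.116 mm.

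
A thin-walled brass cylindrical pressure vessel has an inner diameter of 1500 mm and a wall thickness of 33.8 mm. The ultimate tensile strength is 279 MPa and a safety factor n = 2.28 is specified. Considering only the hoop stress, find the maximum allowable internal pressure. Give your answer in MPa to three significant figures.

p_allow = 5.51 MPa

σ_allow = 279/2.28 = 122.4 MPa.
σ_h = pD/(2t) → p_allow = 2σ_allow t/D = 2×122.4×33.8/1500 = 5.515 MPa.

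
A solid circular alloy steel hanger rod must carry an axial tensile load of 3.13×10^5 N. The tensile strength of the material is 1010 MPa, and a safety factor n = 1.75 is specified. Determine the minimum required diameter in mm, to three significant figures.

d = 26.3 mm

Allowable stress σ_allow = 1010/1.75 = 577.1 MPa.
Required area A = F/σ_allow = 313000/577.1 = 542.3 mm².
A = πd²/4 → d = √(4A/π) = 26.28 mm.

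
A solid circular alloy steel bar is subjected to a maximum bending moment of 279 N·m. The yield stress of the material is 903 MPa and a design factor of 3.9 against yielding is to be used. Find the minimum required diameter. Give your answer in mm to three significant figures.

d = 23.1 mm

σ_allow = 903/3.9 = 231.5 MPa.
For a solid circular section σ = 32M/(πd³), so d³ = 32M/(π σ_allow) = 32×279000/(π×231.5) = 12270 mm³.
d = 23.07 mm.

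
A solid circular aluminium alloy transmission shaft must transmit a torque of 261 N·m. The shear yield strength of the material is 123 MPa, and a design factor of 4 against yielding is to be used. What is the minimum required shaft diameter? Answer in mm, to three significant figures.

d = 35.1 mm

Allowable shear stress τ_allow = 123/4 = 30.75 MPa.
For a solid shaft τ = 16T/(πd³), so d³ = 16T/(π τ_allow) = 16×261000/(π×30.75) = 43230 mm³.
d = (43230)^(1/3) = 35.10 mm.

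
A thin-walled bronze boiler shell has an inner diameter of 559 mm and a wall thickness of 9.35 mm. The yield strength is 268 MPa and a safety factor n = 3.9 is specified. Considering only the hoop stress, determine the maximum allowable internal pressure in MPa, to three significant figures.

p_allow = 2.30 MPa

σ_allow = 268/3.9 = 68.72 MPa.
σ_h = pD/(2t) → p_allow = 2σ_allow t/D = 2×68.72×9.35/559 = 2.299 MPa.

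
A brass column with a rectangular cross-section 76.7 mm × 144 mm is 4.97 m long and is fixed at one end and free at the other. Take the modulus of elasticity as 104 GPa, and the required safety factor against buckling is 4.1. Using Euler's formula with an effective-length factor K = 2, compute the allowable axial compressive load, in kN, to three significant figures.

P_allow = 13.7 kN

Buckling occurs about the weak axis: I_min = h·b³/12 = 144×76.7³/12 = 5.415×10^6 mm⁴ (b = 76.7 mm is the smaller dimension).
Effective length L_e = KL = 2×4.97 m = 9940 mm.
Euler critical load P_cr = π²EI/L_e² = π²×104000×5.415×10^6/9940² = 56250 N.
P_allow = P_cr/n = 56250/4.1 = 13720 N.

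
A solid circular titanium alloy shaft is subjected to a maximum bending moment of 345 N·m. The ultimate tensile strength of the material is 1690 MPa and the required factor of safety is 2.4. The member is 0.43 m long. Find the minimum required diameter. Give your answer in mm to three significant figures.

σ_allow = 1690/2.4 = 704.2 MPa.
For a solid circular section σ = 32M/(πd³), so d³ = 32M/(π σ_allow) = 32×345000/(π×704.2) = 4990 mm³.
d = 17.09 mm.

d = 17.1 mm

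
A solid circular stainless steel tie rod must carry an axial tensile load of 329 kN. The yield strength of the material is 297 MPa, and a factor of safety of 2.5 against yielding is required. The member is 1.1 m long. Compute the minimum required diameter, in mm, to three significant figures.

d = 59.4 mm

Allowable stress σ_allow = 297/2.5 = 118.8 MPa.
Required area A = F/σ_allow = 329000/118.8 = 2769 mm².
A = πd²/4 → d = √(4A/π) = 59.38 mm.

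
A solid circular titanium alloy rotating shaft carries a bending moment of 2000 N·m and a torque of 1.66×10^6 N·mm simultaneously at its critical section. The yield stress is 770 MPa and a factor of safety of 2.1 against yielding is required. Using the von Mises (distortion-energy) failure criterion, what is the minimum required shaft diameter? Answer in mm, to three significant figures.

σ_allow = σ_y/n = 770/2.1 = 366.7 MPa.
For a solid shaft σ_b = 32M/(πd³) and τ = 16T/(πd³), so the von Mises stress is σ' = (16/πd³)·√(4M²+3T²).
√(4M²+3T²) = √(4×(2.000×10^6)² + 3×(1.660×10^6)²) = 4.926×10^6 N·mm.
d³ = 16×4.926×10^6/(π×366.7) = 68420 mm³.
d = 40.90 mm.

d = 40.9 mm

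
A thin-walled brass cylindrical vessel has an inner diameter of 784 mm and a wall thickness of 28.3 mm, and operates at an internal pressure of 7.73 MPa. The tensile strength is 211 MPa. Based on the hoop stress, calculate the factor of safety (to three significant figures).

n = 1.97

σ_h = pD/(2t) = 7.73×784/(2×28.3) = 107.1 MPa.
n = 211/107.1 = 1.971.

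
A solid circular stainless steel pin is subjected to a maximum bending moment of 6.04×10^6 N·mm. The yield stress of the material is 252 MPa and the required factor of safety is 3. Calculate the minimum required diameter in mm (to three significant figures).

σ_allow = 252/3 = 84.00 MPa.
For a solid circular section σ = 32M/(πd³), so d³ = 32M/(π σ_allow) = 32×6040000/(π×84.00) = 732400 mm³.
d = 90.14 mm.

d = 90.1 mm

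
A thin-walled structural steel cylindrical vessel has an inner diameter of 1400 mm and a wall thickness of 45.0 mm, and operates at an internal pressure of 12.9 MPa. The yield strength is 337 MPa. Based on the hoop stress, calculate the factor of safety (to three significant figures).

n = 1.68

σ_h = pD/(2t) = 12.9×1400/(2×45.0) = 200.7 MPa.
n = 337/200.7 = 1.679.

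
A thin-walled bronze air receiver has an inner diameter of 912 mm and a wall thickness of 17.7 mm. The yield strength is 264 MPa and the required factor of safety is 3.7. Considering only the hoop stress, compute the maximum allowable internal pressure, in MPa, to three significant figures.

σ_allow = 264/3.7 = 71.35 MPa.
σ_h = pD/(2t) → p_allow = 2σ_allow t/D = 2×71.35×17.7/912 = 2.770 MPa.

p_allow = 2.77 MPa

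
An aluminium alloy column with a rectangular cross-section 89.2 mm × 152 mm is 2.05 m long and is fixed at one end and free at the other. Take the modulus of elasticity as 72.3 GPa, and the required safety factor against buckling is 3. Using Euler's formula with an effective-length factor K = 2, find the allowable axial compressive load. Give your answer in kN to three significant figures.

P_allow = 127 kN

Buckling occurs about the weak axis: I_min = h·b³/12 = 152×89.2³/12 = 8.990×10^6 mm⁴ (b = 89.2 mm is the smaller dimension).
Effective length L_e = KL = 2×2.05 m = 4100 mm.
Euler critical load P_cr = π²EI/L_e² = π²×72300×8.990×10^6/4100² = 381600 N.
P_allow = P_cr/n = 381600/3 = 127200 N.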